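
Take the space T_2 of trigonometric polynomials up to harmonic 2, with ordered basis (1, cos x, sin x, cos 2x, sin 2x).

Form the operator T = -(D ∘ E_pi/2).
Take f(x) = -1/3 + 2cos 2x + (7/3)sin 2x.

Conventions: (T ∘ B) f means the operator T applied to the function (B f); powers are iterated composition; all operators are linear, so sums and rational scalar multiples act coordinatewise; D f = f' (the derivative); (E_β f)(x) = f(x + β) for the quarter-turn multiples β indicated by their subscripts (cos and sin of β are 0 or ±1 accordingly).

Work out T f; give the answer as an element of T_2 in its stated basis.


E_pi/2 f = -1/3 - 2cos 2x - (7/3)sin 2x
D E_pi/2 f = -(14/3)cos 2x + 4sin 2x
(-(D ∘ E_pi/2)) f = (14/3)cos 2x - 4sin 2x

the image equals g(x) = (14/3)cos 2x - 4sin 2x


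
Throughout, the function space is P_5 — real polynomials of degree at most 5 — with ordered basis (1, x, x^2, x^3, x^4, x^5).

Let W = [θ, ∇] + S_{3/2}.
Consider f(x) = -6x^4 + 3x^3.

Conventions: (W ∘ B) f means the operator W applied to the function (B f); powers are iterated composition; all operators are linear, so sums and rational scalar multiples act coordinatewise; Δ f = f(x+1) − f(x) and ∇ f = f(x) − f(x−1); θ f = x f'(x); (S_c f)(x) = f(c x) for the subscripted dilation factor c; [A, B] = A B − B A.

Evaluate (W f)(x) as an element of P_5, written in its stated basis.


∇ f = -24x^3 + 45x^2 - 33x + 9
θ ∇ f = -72x^3 + 90x^2 - 33x
θ f = -24x^4 + 9x^3
∇ θ f = -96x^3 + 171x^2 - 123x + 33
[θ, ∇] f = 24x^3 - 81x^2 + 90x - 33
S_{3/2} f = -(243/8)x^4 + (81/8)x^3
([θ, ∇] + S_{3/2}) f = -(243/8)x^4 + (273/8)x^3 - 81x^2 + 90x - 33

g(x) = -(243/8)x^4 + (273/8)x^3 - 81x^2 + 90x - 33


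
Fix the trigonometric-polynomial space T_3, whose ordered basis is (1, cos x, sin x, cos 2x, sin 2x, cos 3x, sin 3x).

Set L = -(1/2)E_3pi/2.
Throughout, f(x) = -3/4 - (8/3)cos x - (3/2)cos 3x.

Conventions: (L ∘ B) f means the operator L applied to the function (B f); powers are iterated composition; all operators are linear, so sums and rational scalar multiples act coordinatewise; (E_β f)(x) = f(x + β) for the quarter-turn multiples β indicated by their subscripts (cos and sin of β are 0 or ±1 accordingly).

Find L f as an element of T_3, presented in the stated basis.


E_3pi/2 f = -3/4 - (8/3)sin x + (3/2)sin 3x
(-(1/2)E_3pi/2) f = 3/8 + (4/3)sin x - (3/4)sin 3x

the image equals g(x) = 3/8 + (4/3)sin x - (3/4)sin 3x


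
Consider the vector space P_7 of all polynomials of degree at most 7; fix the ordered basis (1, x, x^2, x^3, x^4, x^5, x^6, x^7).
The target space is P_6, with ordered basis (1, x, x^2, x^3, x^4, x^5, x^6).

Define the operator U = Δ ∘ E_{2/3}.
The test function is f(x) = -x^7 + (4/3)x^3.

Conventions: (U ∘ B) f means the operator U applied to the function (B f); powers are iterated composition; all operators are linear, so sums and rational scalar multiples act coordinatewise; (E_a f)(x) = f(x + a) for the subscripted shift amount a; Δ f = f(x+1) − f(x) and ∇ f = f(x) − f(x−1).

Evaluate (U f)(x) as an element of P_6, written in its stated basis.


E_{2/3} f = -x^7 - (14/3)x^6 - (28/3)x^5 - (280/27)x^4 - (452/81)x^3 - (8/81)x^2 + (848/729)x + 736/2187
Δ E_{2/3} f = -7x^6 - 49x^5 - (455/3)x^4 - (7105/27)x^3 - (7109/27)x^2 - (11347/81)x - 21787/729

g(x) = -7x^6 - 49x^5 - (455/3)x^4 - (7105/27)x^3 - (7109/27)x^2 - (11347/81)x - 21787/729


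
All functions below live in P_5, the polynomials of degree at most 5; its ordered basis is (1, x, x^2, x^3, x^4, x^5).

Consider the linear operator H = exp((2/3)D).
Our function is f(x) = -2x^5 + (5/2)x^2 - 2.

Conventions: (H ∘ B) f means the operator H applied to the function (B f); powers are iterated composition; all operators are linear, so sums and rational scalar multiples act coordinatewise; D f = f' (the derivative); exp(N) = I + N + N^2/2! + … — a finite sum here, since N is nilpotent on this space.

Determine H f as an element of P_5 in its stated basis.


g(x) = -2x^5 - (20/3)x^4 - (80/9)x^3 - (185/54)x^2 + (110/81)x - 280/243

order-1 term: -(20/3)x^4 + (10/3)x
order-2 term: -(80/9)x^3 + 10/9
order-3 term: -(160/27)x^2
order-4 term: -(160/81)x
order-5 term: -64/243
the series for exp((2/3)D) f terminates at order 5
exp((2/3)D) f = -2x^5 - (20/3)x^4 - (80/9)x^3 - (185/54)x^2 + (110/81)x - 280/243


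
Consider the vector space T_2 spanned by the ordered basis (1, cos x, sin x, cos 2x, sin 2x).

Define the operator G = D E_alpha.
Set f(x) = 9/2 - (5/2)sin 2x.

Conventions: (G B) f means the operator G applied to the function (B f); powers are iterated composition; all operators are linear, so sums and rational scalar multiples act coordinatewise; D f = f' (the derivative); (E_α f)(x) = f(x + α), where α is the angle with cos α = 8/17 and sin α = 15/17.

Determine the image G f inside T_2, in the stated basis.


E_alpha f = 9/2 - (600/289)cos 2x + (805/578)sin 2x
D E_alpha f = (805/289)cos 2x + (1200/289)sin 2x

g(x) = (805/289)cos 2x + (1200/289)sin 2x


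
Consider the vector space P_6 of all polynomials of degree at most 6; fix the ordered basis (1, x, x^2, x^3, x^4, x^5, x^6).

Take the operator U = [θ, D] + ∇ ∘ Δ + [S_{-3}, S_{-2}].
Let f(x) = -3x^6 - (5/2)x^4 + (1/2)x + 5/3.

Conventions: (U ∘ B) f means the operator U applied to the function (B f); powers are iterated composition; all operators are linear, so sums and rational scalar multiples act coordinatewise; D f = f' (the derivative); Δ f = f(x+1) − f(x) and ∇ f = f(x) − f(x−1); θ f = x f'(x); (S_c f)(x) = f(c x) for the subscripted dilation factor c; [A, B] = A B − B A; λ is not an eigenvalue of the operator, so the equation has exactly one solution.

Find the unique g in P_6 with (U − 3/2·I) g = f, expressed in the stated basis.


write g with unknown coordinates in the stated basis and equate coefficients in (U − 3/2·I) g = f
solving from the highest basis element down gives g = 2x^6 - 8x^5 + (205/3)x^4 - (2600/9)x^3 + (10480/9)x^2 - (74569/27)x + 282404/81
check: U g = -12x^5 + 100x^4 - (1300/3)x^3 + (5240/3)x^2 - (37280/9)x + 141247/27
so U g − 3/2·g = -3x^6 - (5/2)x^4 + (1/2)x + 5/3 = f ✓

the image equals g(x) = 2x^6 - 8x^5 + (205/3)x^4 - (2600/9)x^3 + (10480/9)x^2 - (74569/27)x + 282404/81


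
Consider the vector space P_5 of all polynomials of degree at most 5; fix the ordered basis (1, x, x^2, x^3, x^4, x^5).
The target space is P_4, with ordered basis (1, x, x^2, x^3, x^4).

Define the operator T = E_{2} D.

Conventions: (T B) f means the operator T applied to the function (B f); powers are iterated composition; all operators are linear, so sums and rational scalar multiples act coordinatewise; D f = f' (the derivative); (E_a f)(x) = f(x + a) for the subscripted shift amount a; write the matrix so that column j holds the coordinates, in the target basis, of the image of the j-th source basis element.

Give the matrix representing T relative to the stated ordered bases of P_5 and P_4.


image of 1: 0
image of x: 1
image of x^2: 2x + 4
image of x^3: 3x^2 + 12x + 12
image of x^4: 4x^3 + 24x^2 + 48x + 32
image of x^5: 5x^4 + 40x^3 + 120x^2 + 160x + 80
each image's coordinates form column j of the matrix

the matrix is [[0, 1, 4, 12, 32, 80]; [0, 0, 2, 12, 48, 160]; [0, 0, 0, 3, 24, 120]; [0, 0, 0, 0, 4, 40]; [0, 0, 0, 0, 0, 5]] (rows listed top to bottom)


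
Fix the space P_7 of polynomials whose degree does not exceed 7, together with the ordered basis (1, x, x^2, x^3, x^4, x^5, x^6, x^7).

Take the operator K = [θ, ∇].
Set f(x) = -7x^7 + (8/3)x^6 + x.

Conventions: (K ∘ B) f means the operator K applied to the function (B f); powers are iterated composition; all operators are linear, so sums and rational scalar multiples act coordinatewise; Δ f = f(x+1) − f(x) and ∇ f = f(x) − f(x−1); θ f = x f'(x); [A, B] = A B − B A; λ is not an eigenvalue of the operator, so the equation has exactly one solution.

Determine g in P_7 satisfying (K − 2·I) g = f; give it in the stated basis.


write g with unknown coordinates in the stated basis and equate coefficients in (K − 2·I) g = f
solving from the highest basis element down gives g = (7/2)x^7 - (163/12)x^6 + (457/4)x^5 - (5385/8)x^4 + (12565/4)x^3 - (88445/8)x^2 + (207499/8)x - 486737/16
check: K g = -(49/2)x^6 + (457/2)x^5 - (5385/4)x^4 + (12565/2)x^3 - (88445/4)x^2 + (207503/4)x - 486737/8
so K g − 2·g = -7x^7 + (8/3)x^6 + x = f ✓

g(x) = (7/2)x^7 - (163/12)x^6 + (457/4)x^5 - (5385/8)x^4 + (12565/4)x^3 - (88445/8)x^2 + (207499/8)x - 486737/16


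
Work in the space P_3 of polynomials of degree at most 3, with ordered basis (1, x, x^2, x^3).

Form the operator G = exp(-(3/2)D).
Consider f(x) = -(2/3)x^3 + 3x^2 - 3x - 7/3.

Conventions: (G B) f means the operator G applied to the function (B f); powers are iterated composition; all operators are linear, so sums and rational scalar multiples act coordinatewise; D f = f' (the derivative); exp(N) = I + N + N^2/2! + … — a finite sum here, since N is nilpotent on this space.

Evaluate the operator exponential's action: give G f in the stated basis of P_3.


g(x) = -(2/3)x^3 + 6x^2 - (33/2)x + 67/6

order-1 term: 3x^2 - 9x + 9/2
order-2 term: -(9/2)x + 27/4
order-3 term: 9/4
the series for exp(-(3/2)D) f terminates at order 3
exp(-(3/2)D) f = -(2/3)x^3 + 6x^2 - (33/2)x + 67/6


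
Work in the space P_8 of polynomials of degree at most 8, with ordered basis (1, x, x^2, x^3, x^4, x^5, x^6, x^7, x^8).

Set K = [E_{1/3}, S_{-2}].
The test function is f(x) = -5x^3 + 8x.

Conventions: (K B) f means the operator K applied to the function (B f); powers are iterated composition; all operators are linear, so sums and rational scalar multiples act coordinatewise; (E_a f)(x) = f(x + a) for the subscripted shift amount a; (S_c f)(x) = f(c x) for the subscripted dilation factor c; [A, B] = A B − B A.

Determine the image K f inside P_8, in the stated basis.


S_{-2} f = 40x^3 - 16x
E_{1/3} S_{-2} f = 40x^3 + 40x^2 - (8/3)x - 104/27
E_{1/3} f = -5x^3 - 5x^2 + (19/3)x + 67/27
S_{-2} E_{1/3} f = 40x^3 - 20x^2 - (38/3)x + 67/27
[E_{1/3}, S_{-2}] f = 60x^2 + 10x - 19/3

g(x) = 60x^2 + 10x - 19/3


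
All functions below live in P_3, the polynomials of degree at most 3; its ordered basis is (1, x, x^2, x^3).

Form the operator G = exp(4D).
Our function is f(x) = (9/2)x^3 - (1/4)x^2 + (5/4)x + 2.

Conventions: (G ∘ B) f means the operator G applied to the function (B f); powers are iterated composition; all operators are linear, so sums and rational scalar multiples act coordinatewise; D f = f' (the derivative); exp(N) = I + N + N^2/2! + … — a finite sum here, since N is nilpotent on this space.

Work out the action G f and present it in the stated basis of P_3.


the image equals g(x) = (9/2)x^3 + (215/4)x^2 + (861/4)x + 291

order-1 term: 54x^2 - 2x + 5
order-2 term: 216x - 4
order-3 term: 288
the series for exp(4D) f terminates at order 3
exp(4D) f = (9/2)x^3 + (215/4)x^2 + (861/4)x + 291


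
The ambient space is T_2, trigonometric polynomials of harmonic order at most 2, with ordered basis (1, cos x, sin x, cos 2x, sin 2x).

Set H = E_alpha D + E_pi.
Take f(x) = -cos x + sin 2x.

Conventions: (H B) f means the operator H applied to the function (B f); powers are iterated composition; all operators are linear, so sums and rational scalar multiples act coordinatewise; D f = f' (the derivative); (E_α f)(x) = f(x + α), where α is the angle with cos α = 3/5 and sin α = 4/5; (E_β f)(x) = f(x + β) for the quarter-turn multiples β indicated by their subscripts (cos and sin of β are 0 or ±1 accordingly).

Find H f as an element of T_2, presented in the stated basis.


D f = sin x + 2cos 2x
E_alpha D f = (4/5)cos x + (3/5)sin x - (14/25)cos 2x - (48/25)sin 2x
E_pi f = cos x + sin 2x
(E_alpha D + E_pi) f = (9/5)cos x + (3/5)sin x - (14/25)cos 2x - (23/25)sin 2x

the result is g(x) = (9/5)cos x + (3/5)sin x - (14/25)cos 2x - (23/25)sin 2x


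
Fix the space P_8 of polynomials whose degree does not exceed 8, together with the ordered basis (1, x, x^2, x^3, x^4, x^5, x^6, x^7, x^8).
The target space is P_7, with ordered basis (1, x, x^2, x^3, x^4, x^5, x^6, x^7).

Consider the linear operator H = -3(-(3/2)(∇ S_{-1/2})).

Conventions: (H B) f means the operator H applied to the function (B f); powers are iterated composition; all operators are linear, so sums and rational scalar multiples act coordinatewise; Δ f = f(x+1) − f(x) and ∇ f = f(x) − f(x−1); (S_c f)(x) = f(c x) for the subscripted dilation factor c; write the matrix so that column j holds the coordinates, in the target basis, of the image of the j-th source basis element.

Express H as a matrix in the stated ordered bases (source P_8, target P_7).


the matrix is [[0, -9/4, -9/8, -9/16, -9/32, -9/64, -9/128, -9/256, -9/512]; [0, 0, 9/4, 27/16, 9/8, 45/64, 27/64, 63/256, 9/64]; [0, 0, 0, -27/16, -27/16, -45/32, -135/128, -189/256, -63/128]; [0, 0, 0, 0, 9/8, 45/32, 45/32, 315/256, 63/64]; [0, 0, 0, 0, 0, -45/64, -135/128, -315/256, -315/256]; [0, 0, 0, 0, 0, 0, 27/64, 189/256, 63/64]; [0, 0, 0, 0, 0, 0, 0, -63/256, -63/128]; [0, 0, 0, 0, 0, 0, 0, 0, 9/64]] (rows listed top to bottom)

image of 1: 0
image of x: -9/4
image of x^2: (9/4)x - 9/8
image of x^3: -(27/16)x^2 + (27/16)x - 9/16
image of x^4: (9/8)x^3 - (27/16)x^2 + (9/8)x - 9/32
image of x^5: -(45/64)x^4 + (45/32)x^3 - (45/32)x^2 + (45/64)x - 9/64
image of x^6: (27/64)x^5 - (135/128)x^4 + (45/32)x^3 - (135/128)x^2 + (27/64)x - 9/128
image of x^7: -(63/256)x^6 + (189/256)x^5 - (315/256)x^4 + (315/256)x^3 - (189/256)x^2 + (63/256)x - 9/256
image of x^8: (9/64)x^7 - (63/128)x^6 + (63/64)x^5 - (315/256)x^4 + (63/64)x^3 - (63/128)x^2 + (9/64)x - 9/512
each image's coordinates form column j of the matrix


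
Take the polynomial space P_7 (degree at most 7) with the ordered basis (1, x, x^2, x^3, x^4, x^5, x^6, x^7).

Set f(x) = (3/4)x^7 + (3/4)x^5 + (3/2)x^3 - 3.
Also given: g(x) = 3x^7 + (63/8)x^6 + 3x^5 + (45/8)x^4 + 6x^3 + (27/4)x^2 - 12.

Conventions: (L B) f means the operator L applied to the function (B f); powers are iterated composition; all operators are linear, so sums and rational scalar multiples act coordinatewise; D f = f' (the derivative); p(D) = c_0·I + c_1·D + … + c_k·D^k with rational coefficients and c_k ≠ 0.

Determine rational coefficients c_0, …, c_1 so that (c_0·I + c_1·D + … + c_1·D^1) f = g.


c_0 = 4, c_1 = 3/2

D^0 f = (3/4)x^7 + (3/4)x^5 + (3/2)x^3 - 3
D^1 f = (21/4)x^6 + (15/4)x^4 + (9/2)x^2
matching coefficients of g against c_0 f + c_1 Df + … from the top degree down determines the c_i
solution: c_0 = 4, c_1 = 3/2


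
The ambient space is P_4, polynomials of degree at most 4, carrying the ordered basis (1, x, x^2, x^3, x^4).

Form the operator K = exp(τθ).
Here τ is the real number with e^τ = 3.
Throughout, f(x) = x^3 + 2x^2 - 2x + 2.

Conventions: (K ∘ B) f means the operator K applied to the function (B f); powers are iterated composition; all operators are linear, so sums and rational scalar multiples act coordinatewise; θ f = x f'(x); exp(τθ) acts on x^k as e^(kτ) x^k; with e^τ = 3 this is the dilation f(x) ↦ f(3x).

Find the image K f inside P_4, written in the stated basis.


exp(τθ) x^k = e^(kτ) x^k; with e^τ = 3 this sends x^k to 3^k x^k
x ↦ 3 x
x^2 ↦ 9 x^2
x^3 ↦ 27 x^3
applying this coordinatewise to f: exp(τθ) f = 27x^3 + 18x^2 - 6x + 2

g(x) = 27x^3 + 18x^2 - 6x + 2


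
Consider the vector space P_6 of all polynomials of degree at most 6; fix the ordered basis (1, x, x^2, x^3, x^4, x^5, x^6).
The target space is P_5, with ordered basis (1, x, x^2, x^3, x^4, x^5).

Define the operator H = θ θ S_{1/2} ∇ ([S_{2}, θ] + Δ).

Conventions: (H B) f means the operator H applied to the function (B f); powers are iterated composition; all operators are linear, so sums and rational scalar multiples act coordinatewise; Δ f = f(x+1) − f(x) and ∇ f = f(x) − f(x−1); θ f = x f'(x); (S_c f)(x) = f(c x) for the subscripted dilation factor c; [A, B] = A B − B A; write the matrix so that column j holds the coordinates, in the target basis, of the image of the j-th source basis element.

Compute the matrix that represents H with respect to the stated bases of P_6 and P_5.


image of 1: 0
image of x: 0
image of x^2: 0
image of x^3: 3x
image of x^4: 12x^2
image of x^5: (45/2)x^3 + 5x
image of x^6: 30x^4 + 30x^2
each image's coordinates form column j of the matrix

the matrix is [[0, 0, 0, 0, 0, 0, 0]; [0, 0, 0, 3, 0, 5, 0]; [0, 0, 0, 0, 12, 0, 30]; [0, 0, 0, 0, 0, 45/2, 0]; [0, 0, 0, 0, 0, 0, 30]; [0, 0, 0, 0, 0, 0, 0]] (rows listed top to bottom)


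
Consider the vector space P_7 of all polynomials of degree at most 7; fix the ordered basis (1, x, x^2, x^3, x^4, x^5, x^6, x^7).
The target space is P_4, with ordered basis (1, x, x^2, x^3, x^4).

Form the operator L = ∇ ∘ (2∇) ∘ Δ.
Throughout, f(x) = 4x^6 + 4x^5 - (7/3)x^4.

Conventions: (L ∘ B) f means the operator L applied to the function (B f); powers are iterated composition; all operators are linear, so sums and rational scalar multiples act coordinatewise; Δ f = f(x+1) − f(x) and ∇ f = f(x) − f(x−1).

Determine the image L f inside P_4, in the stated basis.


Δ f = 24x^5 + 80x^4 + (332/3)x^3 + 86x^2 + (104/3)x + 17/3
∇ Δ f = 120x^4 + 80x^3 + 92x^2 + 40x + 10/3
(2∇) Δ f = 240x^4 + 160x^3 + 184x^2 + 80x + 20/3
∇ (2∇) Δ f = 960x^3 - 960x^2 + 848x - 184

the image equals g(x) = 960x^3 - 960x^2 + 848x - 184


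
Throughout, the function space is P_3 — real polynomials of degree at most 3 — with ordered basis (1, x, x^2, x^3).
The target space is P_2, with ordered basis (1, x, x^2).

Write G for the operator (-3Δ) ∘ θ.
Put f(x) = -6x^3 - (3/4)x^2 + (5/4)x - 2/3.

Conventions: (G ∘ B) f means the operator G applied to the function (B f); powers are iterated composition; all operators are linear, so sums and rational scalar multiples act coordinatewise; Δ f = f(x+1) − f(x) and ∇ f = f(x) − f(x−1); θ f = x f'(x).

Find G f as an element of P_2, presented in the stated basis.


θ f = -18x^3 - (3/2)x^2 + (5/4)x
Δ θ f = -54x^2 - 57x - 73/4
(-3Δ) θ f = 162x^2 + 171x + 219/4

g(x) = 162x^2 + 171x + 219/4


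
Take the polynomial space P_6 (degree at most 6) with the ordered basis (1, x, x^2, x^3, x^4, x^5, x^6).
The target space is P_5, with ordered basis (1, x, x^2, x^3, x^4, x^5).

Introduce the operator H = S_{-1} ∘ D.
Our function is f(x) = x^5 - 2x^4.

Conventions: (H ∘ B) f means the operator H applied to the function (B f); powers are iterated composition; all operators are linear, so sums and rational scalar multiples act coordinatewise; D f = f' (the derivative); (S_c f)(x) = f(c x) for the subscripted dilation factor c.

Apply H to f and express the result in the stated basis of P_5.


the image equals g(x) = 5x^4 + 8x^3

D f = 5x^4 - 8x^3
S_{-1} D f = 5x^4 + 8x^3


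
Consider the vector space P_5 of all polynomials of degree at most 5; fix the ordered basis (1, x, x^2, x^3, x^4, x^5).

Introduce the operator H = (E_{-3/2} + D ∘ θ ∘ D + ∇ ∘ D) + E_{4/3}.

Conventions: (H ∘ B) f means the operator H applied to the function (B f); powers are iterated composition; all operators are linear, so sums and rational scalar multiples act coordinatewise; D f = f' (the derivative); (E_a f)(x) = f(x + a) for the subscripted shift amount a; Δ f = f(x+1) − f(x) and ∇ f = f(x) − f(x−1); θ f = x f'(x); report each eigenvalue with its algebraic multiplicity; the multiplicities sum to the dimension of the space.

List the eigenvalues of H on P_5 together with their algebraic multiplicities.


λ = 2 (multiplicity 6)

image of 1: 2
image of x: 2x - 1/6
image of x^2: 2x^2 - (1/3)x + 289/36
image of x^3: 2x^3 - (1/2)x^2 + (361/12)x - 865/216
image of x^4: 2x^4 - (2/3)x^3 + (433/6)x^2 - (865/54)x + 15841/1296
image of x^5: 2x^5 - (5/6)x^4 + (2525/18)x^3 - (4325/108)x^2 + (79205/1296)x - 65161/7776
the matrix is upper triangular; its diagonal is (2, 2, 2, 2, 2, 2)
for a triangular matrix the eigenvalues are the diagonal entries, with algebraic multiplicity their repetition count


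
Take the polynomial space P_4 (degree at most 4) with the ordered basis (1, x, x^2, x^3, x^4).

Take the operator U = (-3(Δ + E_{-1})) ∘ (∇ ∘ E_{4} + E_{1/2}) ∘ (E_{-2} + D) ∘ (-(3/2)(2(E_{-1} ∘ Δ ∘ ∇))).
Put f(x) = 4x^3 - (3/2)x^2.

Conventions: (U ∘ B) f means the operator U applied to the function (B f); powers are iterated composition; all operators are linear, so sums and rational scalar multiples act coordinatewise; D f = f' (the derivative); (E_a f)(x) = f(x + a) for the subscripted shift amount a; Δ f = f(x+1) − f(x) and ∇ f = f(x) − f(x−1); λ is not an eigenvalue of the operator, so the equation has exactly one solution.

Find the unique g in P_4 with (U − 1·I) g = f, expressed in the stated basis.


g(x) = -4x^3 + (3/2)x^2 - 216x + 135

write g with unknown coordinates in the stated basis and equate coefficients in (U − 1·I) g = f
solving from the highest basis element down gives g = -4x^3 + (3/2)x^2 - 216x + 135
check: U g = -216x + 135
so U g − 1·g = 4x^3 - (3/2)x^2 = f ✓


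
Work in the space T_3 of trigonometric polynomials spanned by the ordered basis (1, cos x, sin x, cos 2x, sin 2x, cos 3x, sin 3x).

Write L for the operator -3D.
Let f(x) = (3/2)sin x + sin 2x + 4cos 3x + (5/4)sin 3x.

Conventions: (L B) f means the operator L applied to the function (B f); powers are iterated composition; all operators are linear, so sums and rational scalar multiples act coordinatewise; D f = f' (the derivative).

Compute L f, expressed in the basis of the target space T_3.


D f = (3/2)cos x + 2cos 2x + (15/4)cos 3x - 12sin 3x
(-3D) f = -(9/2)cos x - 6cos 2x - (45/4)cos 3x + 36sin 3x

the image equals g(x) = -(9/2)cos x - 6cos 2x - (45/4)cos 3x + 36sin 3x


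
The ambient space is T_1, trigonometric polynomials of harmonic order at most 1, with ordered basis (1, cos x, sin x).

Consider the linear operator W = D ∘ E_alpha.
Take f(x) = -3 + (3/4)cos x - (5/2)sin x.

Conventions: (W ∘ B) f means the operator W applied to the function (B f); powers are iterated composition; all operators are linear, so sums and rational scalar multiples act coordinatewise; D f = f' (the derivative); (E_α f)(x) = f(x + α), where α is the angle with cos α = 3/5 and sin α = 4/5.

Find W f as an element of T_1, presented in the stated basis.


E_alpha f = -3 - (31/20)cos x - (21/10)sin x
D E_alpha f = -(21/10)cos x + (31/20)sin x

the result is g(x) = -(21/10)cos x + (31/20)sin x


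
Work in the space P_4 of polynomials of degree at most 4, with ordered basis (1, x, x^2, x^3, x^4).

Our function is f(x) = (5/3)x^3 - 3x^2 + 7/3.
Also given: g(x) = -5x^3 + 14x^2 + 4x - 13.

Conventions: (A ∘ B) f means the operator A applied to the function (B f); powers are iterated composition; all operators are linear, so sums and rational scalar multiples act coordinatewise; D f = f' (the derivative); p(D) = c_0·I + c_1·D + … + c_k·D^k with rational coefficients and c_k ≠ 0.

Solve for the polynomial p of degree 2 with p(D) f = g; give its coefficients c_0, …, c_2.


c_0 = -3, c_1 = 1, c_2 = 1

D^0 f = (5/3)x^3 - 3x^2 + 7/3
D^1 f = 5x^2 - 6x
D^2 f = 10x - 6
matching coefficients of g against c_0 f + c_1 Df + … from the top degree down determines the c_i
solution: c_0 = -3, c_1 = 1, c_2 = 1


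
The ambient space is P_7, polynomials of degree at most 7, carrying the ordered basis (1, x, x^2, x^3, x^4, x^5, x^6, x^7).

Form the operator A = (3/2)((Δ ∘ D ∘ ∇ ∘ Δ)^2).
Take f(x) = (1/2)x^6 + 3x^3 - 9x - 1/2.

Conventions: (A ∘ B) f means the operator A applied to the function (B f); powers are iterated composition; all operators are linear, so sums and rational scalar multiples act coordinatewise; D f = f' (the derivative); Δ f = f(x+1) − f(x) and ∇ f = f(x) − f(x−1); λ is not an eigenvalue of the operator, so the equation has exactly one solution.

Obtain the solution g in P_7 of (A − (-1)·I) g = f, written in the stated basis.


write g with unknown coordinates in the stated basis and equate coefficients in (A − (-1)·I) g = f
solving from the highest basis element down gives g = (1/2)x^6 + 3x^3 - 9x - 1/2
check: A g = 0
so A g − (-1)·g = (1/2)x^6 + 3x^3 - 9x - 1/2 = f ✓

the image equals g(x) = (1/2)x^6 + 3x^3 - 9x - 1/2


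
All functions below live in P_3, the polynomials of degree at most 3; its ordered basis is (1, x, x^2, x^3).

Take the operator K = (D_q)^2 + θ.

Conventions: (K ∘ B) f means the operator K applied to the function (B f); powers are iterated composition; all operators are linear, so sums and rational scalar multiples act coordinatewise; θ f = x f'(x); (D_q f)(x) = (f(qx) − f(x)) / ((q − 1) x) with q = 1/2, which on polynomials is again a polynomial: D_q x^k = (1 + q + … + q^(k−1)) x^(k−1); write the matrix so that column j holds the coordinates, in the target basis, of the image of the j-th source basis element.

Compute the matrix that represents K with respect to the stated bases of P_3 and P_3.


image of 1: 0
image of x: x
image of x^2: 2x^2 + 3/2
image of x^3: 3x^3 + (21/8)x
each image's coordinates form column j of the matrix

the matrix is [[0, 0, 3/2, 0]; [0, 1, 0, 21/8]; [0, 0, 2, 0]; [0, 0, 0, 3]] (rows listed top to bottom)


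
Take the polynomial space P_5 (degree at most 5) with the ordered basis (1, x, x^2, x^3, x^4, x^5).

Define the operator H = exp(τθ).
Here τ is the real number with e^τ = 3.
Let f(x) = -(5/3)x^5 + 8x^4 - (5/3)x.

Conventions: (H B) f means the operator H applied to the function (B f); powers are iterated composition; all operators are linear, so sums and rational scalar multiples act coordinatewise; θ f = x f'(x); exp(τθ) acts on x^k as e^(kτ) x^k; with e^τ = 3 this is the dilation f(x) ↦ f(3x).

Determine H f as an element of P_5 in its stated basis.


exp(τθ) x^k = e^(kτ) x^k; with e^τ = 3 this sends x^k to 3^k x^k
x ↦ 3 x
x^4 ↦ 81 x^4
x^5 ↦ 243 x^5
applying this coordinatewise to f: exp(τθ) f = -405x^5 + 648x^4 - 5x

g(x) = -405x^5 + 648x^4 - 5x


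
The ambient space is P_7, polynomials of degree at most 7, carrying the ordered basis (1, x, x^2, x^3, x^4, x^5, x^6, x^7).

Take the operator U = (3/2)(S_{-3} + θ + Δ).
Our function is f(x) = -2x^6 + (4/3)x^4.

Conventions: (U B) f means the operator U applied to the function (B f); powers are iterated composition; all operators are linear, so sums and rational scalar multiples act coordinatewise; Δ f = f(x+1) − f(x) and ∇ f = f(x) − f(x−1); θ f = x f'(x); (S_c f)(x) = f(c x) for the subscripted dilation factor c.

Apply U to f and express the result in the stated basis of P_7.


S_{-3} f = -1458x^6 + 108x^4
θ f = -12x^6 + (16/3)x^4
Δ f = -12x^5 - 30x^4 - (104/3)x^3 - 22x^2 - (20/3)x - 2/3
(S_{-3} + θ + Δ) f = -1470x^6 - 12x^5 + (250/3)x^4 - (104/3)x^3 - 22x^2 - (20/3)x - 2/3
((3/2)(S_{-3} + θ + Δ)) f = -2205x^6 - 18x^5 + 125x^4 - 52x^3 - 33x^2 - 10x - 1

the image equals g(x) = -2205x^6 - 18x^5 + 125x^4 - 52x^3 - 33x^2 - 10x - 1


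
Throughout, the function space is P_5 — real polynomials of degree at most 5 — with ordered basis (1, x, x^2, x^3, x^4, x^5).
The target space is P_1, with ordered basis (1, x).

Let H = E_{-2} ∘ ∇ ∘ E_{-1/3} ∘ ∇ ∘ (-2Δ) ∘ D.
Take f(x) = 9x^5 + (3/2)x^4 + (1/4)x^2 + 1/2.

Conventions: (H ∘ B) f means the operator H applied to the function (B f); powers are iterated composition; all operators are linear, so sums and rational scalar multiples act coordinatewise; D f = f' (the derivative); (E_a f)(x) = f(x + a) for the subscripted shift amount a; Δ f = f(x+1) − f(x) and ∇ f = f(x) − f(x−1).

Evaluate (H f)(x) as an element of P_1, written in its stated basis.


D f = 45x^4 + 6x^3 + (1/2)x
Δ D f = 180x^3 + 288x^2 + 198x + 103/2
(-2Δ) D f = -360x^3 - 576x^2 - 396x - 103
∇ ((-2Δ) ∘ D) f = -1080x^2 - 72x - 180
E_{-1/3} ∇ ((-2Δ) ∘ D) f = -1080x^2 + 648x - 276
∇ (E_{-1/3} ∘ ∇) ((-2Δ) ∘ D) f = -2160x + 1728
E_{-2} ∇ (E_{-1/3} ∘ ∇) ((-2Δ) ∘ D) f = -2160x + 6048

the image equals g(x) = -2160x + 6048


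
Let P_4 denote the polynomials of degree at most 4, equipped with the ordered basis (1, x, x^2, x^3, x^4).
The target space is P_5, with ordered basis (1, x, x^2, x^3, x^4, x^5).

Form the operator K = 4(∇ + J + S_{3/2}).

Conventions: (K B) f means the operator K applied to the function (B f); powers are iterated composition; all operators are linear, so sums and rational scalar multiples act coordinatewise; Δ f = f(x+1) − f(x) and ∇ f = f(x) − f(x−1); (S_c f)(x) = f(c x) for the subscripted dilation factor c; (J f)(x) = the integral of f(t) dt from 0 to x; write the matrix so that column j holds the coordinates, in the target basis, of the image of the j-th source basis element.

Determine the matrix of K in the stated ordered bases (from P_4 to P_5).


the matrix is [[4, 4, -4, 4, -4]; [4, 6, 8, -12, 16]; [0, 2, 9, 12, -24]; [0, 0, 4/3, 27/2, 16]; [0, 0, 0, 1, 81/4]; [0, 0, 0, 0, 4/5]] (rows listed top to bottom)

image of 1: 4x + 4
image of x: 2x^2 + 6x + 4
image of x^2: (4/3)x^3 + 9x^2 + 8x - 4
image of x^3: x^4 + (27/2)x^3 + 12x^2 - 12x + 4
image of x^4: (4/5)x^5 + (81/4)x^4 + 16x^3 - 24x^2 + 16x - 4
each image's coordinates form column j of the matrix


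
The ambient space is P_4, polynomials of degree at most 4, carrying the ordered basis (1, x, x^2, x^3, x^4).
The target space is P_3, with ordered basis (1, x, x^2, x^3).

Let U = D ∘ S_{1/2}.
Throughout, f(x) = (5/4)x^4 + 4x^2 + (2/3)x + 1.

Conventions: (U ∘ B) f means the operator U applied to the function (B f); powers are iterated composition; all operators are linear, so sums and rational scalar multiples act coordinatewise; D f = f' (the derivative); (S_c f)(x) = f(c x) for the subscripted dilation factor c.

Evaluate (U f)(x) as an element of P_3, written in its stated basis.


S_{1/2} f = (5/64)x^4 + x^2 + (1/3)x + 1
D S_{1/2} f = (5/16)x^3 + 2x + 1/3

the image equals g(x) = (5/16)x^3 + 2x + 1/3


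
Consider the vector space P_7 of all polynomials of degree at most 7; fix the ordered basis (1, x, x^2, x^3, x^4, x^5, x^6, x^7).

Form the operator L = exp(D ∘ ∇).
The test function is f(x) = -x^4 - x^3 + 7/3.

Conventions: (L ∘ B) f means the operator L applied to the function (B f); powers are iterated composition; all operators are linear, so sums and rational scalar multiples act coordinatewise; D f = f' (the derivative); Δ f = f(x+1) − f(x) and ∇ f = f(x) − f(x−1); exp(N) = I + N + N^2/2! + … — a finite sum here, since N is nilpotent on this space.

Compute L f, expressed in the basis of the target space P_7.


the result is g(x) = -x^4 - x^3 - 12x^2 + 6x - 32/3

order-1 term: -12x^2 + 6x - 1
order-2 term: -12
the series for exp(D ∘ ∇) f terminates at order 2
exp(D ∘ ∇) f = -x^4 - x^3 - 12x^2 + 6x - 32/3


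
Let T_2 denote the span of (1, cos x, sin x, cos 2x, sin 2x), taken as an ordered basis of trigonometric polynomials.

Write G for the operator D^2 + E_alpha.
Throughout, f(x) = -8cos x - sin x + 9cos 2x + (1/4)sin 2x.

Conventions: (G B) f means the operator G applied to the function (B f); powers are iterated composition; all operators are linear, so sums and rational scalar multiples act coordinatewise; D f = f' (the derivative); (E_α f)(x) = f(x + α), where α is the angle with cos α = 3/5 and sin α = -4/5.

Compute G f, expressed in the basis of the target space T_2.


D f = -cos x + 8sin x + (1/2)cos 2x - 18sin 2x
D D f = 8cos x + sin x - 36cos 2x - sin 2x
E_alpha f = -4cos x - 7sin x - (69/25)cos 2x + (857/100)sin 2x
(D^2 + E_alpha) f = 4cos x - 6sin x - (969/25)cos 2x + (757/100)sin 2x

g(x) = 4cos x - 6sin x - (969/25)cos 2x + (757/100)sin 2x


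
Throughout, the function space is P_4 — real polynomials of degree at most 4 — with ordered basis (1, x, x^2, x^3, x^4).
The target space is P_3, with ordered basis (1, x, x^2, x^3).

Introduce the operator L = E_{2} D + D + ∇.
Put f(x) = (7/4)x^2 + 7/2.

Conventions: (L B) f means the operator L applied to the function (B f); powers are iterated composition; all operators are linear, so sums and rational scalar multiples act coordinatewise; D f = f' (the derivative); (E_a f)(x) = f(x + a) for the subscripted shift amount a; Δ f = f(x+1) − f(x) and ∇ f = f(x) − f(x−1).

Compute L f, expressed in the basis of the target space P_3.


D f = (7/2)x
E_{2} D f = (7/2)x + 7
D f = (7/2)x
∇ f = (7/2)x - 7/4
(E_{2} D + D + ∇) f = (21/2)x + 21/4

g(x) = (21/2)x + 21/4


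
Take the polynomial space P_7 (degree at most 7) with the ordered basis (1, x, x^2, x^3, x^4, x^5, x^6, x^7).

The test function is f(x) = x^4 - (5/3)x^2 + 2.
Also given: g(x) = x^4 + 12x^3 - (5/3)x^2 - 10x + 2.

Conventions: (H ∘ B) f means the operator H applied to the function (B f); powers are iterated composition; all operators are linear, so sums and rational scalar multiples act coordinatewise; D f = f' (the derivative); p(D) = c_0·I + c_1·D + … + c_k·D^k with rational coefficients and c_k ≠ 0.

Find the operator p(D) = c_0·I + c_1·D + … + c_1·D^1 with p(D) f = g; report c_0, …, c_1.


D^0 f = x^4 - (5/3)x^2 + 2
D^1 f = 4x^3 - (10/3)x
matching coefficients of g against c_0 f + c_1 Df + … from the top degree down determines the c_i
solution: c_0 = 1, c_1 = 3

p(D) = I + 3·D, i.e. c_0 = 1, c_1 = 3


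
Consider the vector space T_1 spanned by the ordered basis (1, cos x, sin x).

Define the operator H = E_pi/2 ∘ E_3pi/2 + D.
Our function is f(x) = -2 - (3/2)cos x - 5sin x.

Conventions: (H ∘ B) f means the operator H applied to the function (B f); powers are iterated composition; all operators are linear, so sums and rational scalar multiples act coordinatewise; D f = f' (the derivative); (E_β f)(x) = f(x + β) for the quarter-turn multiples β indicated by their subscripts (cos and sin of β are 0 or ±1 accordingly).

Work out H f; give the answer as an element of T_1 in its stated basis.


the image equals g(x) = -2 - (13/2)cos x - (7/2)sin x

E_3pi/2 f = -2 + 5cos x - (3/2)sin x
E_pi/2 E_3pi/2 f = -2 - (3/2)cos x - 5sin x
D f = -5cos x + (3/2)sin x
(E_pi/2 ∘ E_3pi/2 + D) f = -2 - (13/2)cos x - (7/2)sin x


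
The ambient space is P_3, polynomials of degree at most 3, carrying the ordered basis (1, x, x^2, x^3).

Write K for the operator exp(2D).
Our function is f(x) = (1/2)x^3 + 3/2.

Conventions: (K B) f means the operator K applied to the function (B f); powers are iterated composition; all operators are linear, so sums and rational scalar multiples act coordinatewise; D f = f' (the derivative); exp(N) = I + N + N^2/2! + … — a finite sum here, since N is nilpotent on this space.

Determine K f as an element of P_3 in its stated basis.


order-1 term: 3x^2
order-2 term: 6x
order-3 term: 4
the series for exp(2D) f terminates at order 3
exp(2D) f = (1/2)x^3 + 3x^2 + 6x + 11/2

g(x) = (1/2)x^3 + 3x^2 + 6x + 11/2


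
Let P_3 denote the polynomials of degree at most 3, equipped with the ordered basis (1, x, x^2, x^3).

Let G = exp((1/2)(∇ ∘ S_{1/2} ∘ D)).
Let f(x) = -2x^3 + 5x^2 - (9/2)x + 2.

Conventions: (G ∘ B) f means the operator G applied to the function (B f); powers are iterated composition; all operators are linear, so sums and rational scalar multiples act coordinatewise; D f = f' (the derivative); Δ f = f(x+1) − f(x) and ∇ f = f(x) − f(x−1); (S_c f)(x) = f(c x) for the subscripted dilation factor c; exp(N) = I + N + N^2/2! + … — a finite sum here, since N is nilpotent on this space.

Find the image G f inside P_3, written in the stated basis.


the result is g(x) = -2x^3 + 5x^2 - 6x + 21/4

order-1 term: -(3/2)x + 13/4
the series for exp((1/2)(∇ ∘ S_{1/2} ∘ D)) f terminates at order 1
exp((1/2)(∇ ∘ S_{1/2} ∘ D)) f = -2x^3 + 5x^2 - 6x + 21/4


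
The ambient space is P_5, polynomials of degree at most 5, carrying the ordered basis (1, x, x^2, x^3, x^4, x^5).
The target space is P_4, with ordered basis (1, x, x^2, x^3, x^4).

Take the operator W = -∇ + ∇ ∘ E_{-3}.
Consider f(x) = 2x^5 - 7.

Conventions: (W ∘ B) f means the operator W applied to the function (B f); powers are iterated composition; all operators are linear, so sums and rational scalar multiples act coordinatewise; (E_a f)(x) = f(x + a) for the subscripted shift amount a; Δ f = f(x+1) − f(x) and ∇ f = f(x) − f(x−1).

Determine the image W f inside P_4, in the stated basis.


∇ f = 10x^4 - 20x^3 + 20x^2 - 10x + 2
(-∇) f = -10x^4 + 20x^3 - 20x^2 + 10x - 2
E_{-3} f = 2x^5 - 30x^4 + 180x^3 - 540x^2 + 810x - 493
∇ E_{-3} f = 10x^4 - 140x^3 + 740x^2 - 1750x + 1562
(-∇ + ∇ ∘ E_{-3}) f = -120x^3 + 720x^2 - 1740x + 1560

the image equals g(x) = -120x^3 + 720x^2 - 1740x + 1560


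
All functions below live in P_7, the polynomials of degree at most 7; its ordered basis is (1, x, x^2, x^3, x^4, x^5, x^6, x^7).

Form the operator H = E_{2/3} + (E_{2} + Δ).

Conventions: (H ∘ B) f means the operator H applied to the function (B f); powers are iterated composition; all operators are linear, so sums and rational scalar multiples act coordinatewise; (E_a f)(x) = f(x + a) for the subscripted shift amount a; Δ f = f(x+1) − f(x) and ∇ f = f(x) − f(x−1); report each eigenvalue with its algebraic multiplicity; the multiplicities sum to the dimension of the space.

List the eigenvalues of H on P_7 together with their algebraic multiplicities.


image of 1: 2
image of x: 2x + 11/3
image of x^2: 2x^2 + (22/3)x + 49/9
image of x^3: 2x^3 + 11x^2 + (49/3)x + 251/27
image of x^4: 2x^4 + (44/3)x^3 + (98/3)x^2 + (1004/27)x + 1393/81
image of x^5: 2x^5 + (55/3)x^4 + (490/9)x^3 + (2510/27)x^2 + (6965/81)x + 8051/243
image of x^6: 2x^6 + 22x^5 + (245/3)x^4 + (5020/27)x^3 + (6965/27)x^2 + (16102/81)x + 47449/729
image of x^7: 2x^7 + (77/3)x^6 + (343/3)x^5 + (8785/27)x^4 + (48755/81)x^3 + (56357/81)x^2 + (332143/729)x + 282251/2187
the matrix is upper triangular; its diagonal is (2, 2, 2, 2, 2, 2, 2, 2)
for a triangular matrix the eigenvalues are the diagonal entries, with algebraic multiplicity their repetition count

λ = 2 (multiplicity 8)


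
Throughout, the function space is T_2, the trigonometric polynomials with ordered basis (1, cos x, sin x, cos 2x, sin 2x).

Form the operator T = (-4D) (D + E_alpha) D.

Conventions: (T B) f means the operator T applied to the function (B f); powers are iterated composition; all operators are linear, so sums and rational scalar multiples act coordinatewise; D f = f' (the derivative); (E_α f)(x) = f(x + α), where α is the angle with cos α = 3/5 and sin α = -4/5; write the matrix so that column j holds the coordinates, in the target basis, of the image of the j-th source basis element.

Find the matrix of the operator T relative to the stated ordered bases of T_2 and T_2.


the matrix is [[0, 0, 0, 0, 0]; [0, 12/5, 4/5, 0, 0]; [0, -4/5, 12/5, 0, 0]; [0, 0, 0, -112/25, 416/25]; [0, 0, 0, -416/25, -112/25]] (rows listed top to bottom)

image of 1: 0
image of cos x: (12/5)cos x - (4/5)sin x
image of sin x: (4/5)cos x + (12/5)sin x
image of cos 2x: -(112/25)cos 2x - (416/25)sin 2x
image of sin 2x: (416/25)cos 2x - (112/25)sin 2x
each image's coordinates form column j of the matrix


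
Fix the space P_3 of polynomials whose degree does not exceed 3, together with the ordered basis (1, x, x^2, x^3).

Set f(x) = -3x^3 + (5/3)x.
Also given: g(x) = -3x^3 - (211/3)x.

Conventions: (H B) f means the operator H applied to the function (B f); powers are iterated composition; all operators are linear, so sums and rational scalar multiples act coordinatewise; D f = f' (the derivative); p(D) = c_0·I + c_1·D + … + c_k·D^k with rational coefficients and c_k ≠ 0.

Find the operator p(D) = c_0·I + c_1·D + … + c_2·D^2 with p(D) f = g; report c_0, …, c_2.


D^0 f = -3x^3 + (5/3)x
D^1 f = -9x^2 + 5/3
D^2 f = -18x
matching coefficients of g against c_0 f + c_1 Df + … from the top degree down determines the c_i
solution: c_0 = 1, c_1 = 0, c_2 = 4

p(D) = I + 4·D^2, i.e. c_0 = 1, c_1 = 0, c_2 = 4


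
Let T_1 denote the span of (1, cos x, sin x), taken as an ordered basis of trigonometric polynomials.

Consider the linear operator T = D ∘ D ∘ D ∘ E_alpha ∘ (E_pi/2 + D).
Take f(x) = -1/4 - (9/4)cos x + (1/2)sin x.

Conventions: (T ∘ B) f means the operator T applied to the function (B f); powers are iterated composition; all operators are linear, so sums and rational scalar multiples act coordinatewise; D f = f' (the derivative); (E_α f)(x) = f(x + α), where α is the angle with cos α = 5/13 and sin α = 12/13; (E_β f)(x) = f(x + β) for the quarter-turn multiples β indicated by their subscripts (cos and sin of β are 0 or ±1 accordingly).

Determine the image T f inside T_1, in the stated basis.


E_pi/2 f = -1/4 + (1/2)cos x + (9/4)sin x
D f = (1/2)cos x + (9/4)sin x
(E_pi/2 + D) f = -1/4 + cos x + (9/2)sin x
E_alpha (E_pi/2 + D) f = -1/4 + (59/13)cos x + (21/26)sin x
D (E_alpha ∘ (E_pi/2 + D)) f = (21/26)cos x - (59/13)sin x
D D (E_alpha ∘ (E_pi/2 + D)) f = -(59/13)cos x - (21/26)sin x
D D D (E_alpha ∘ (E_pi/2 + D)) f = -(21/26)cos x + (59/13)sin x

the result is g(x) = -(21/26)cos x + (59/13)sin x
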